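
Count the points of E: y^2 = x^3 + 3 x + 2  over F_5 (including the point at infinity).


For each x in F_5, count y with y^2 = x^3 + 3 x + 2 mod 5:
  x = 1: RHS = 1, y in [1, 4]  -> 2 point(s)
  x = 2: RHS = 1, y in [1, 4]  -> 2 point(s)
Affine points: 4. Add the point at infinity: total = 5.

#E(F_5) = 5


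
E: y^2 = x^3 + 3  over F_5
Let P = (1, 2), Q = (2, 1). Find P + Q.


P != Q, so use the chord formula.
s = (y2 - y1) / (x2 - x1) = (4) / (1) mod 5 = 4
x3 = s^2 - x1 - x2 mod 5 = 4^2 - 1 - 2 = 3
y3 = s (x1 - x3) - y1 mod 5 = 4 * (1 - 3) - 2 = 0

P + Q = (3, 0)


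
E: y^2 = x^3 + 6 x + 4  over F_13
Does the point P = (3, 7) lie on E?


Check whether y^2 = x^3 + 6 x + 4 (mod 13) for (x, y) = (3, 7).
LHS: y^2 = 7^2 mod 13 = 10
RHS: x^3 + 6 x + 4 = 3^3 + 6*3 + 4 mod 13 = 10
LHS = RHS

Yes, on the curve


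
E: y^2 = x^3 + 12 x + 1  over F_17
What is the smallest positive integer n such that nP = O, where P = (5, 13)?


Compute successive multiples of P until we hit O:
  1P = (5, 13)
  2P = (6, 0)
  3P = (5, 4)
  4P = O

ord(P) = 4


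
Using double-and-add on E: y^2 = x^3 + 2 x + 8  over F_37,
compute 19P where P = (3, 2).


k = 19 = 10011_2 (binary, LSB first: 11001)
Double-and-add from P = (3, 2):
  bit 0 = 1: acc = O + (3, 2) = (3, 2)
  bit 1 = 1: acc = (3, 2) + (35, 25) = (32, 13)
  bit 2 = 0: acc unchanged = (32, 13)
  bit 3 = 0: acc unchanged = (32, 13)
  bit 4 = 1: acc = (32, 13) + (30, 24) = (33, 11)

19P = (33, 11)


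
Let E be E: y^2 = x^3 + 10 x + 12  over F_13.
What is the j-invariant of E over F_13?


Delta = -16(4 a^3 + 27 b^2) mod 13 = 9
-1728 * (4 a)^3 = -1728 * (4*10)^3 mod 13 = 1
j = 1 * 9^(-1) mod 13 = 3

j = 3 (mod 13)


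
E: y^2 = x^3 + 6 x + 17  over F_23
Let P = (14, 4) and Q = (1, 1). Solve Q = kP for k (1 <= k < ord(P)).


Enumerate multiples of P until we hit Q = (1, 1):
  1P = (14, 4)
  2P = (1, 1)
Match found at i = 2.

k = 2


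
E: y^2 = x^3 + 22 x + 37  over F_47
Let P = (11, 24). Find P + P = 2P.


Doubling: s = (3 x1^2 + a) / (2 y1)
s = (3*11^2 + 22) / (2*24) mod 47 = 9
x3 = s^2 - 2 x1 mod 47 = 9^2 - 2*11 = 12
y3 = s (x1 - x3) - y1 mod 47 = 9 * (11 - 12) - 24 = 14

2P = (12, 14)


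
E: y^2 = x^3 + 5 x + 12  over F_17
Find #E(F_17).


For each x in F_17, count y with y^2 = x^3 + 5 x + 12 mod 17:
  x = 1: RHS = 1, y in [1, 16]  -> 2 point(s)
  x = 2: RHS = 13, y in [8, 9]  -> 2 point(s)
  x = 5: RHS = 9, y in [3, 14]  -> 2 point(s)
  x = 7: RHS = 16, y in [4, 13]  -> 2 point(s)
  x = 9: RHS = 4, y in [2, 15]  -> 2 point(s)
  x = 10: RHS = 8, y in [5, 12]  -> 2 point(s)
  x = 11: RHS = 4, y in [2, 15]  -> 2 point(s)
  x = 12: RHS = 15, y in [7, 10]  -> 2 point(s)
  x = 13: RHS = 13, y in [8, 9]  -> 2 point(s)
  x = 14: RHS = 4, y in [2, 15]  -> 2 point(s)
Affine points: 20. Add the point at infinity: total = 21.

#E(F_17) = 21


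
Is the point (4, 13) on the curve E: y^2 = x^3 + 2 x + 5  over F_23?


Check whether y^2 = x^3 + 2 x + 5 (mod 23) for (x, y) = (4, 13).
LHS: y^2 = 13^2 mod 23 = 8
RHS: x^3 + 2 x + 5 = 4^3 + 2*4 + 5 mod 23 = 8
LHS = RHS

Yes, on the curve


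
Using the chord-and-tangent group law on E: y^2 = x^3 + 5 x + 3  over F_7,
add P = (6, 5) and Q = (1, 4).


P != Q, so use the chord formula.
s = (y2 - y1) / (x2 - x1) = (6) / (2) mod 7 = 3
x3 = s^2 - x1 - x2 mod 7 = 3^2 - 6 - 1 = 2
y3 = s (x1 - x3) - y1 mod 7 = 3 * (6 - 2) - 5 = 0

P + Q = (2, 0)


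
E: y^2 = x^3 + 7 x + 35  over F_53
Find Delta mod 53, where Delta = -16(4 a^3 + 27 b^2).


4 a^3 + 27 b^2 = 4*7^3 + 27*35^2 = 1372 + 33075 = 34447
Delta = -16 * (34447) = -551152
Delta mod 53 = 48

Delta = 48 (mod 53)


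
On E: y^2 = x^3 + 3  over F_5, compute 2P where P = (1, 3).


Doubling: s = (3 x1^2 + a) / (2 y1)
s = (3*1^2 + 0) / (2*3) mod 5 = 3
x3 = s^2 - 2 x1 mod 5 = 3^2 - 2*1 = 2
y3 = s (x1 - x3) - y1 mod 5 = 3 * (1 - 2) - 3 = 4

2P = (2, 4)


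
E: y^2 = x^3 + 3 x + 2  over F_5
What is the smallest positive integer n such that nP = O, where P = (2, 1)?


Compute successive multiples of P until we hit O:
  1P = (2, 1)
  2P = (1, 4)
  3P = (1, 1)
  4P = (2, 4)
  5P = O

ord(P) = 5


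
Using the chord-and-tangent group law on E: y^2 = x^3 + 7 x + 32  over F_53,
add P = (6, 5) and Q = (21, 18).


P != Q, so use the chord formula.
s = (y2 - y1) / (x2 - x1) = (13) / (15) mod 53 = 15
x3 = s^2 - x1 - x2 mod 53 = 15^2 - 6 - 21 = 39
y3 = s (x1 - x3) - y1 mod 53 = 15 * (6 - 39) - 5 = 30

P + Q = (39, 30)


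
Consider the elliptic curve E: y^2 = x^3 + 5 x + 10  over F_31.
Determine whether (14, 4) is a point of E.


Check whether y^2 = x^3 + 5 x + 10 (mod 31) for (x, y) = (14, 4).
LHS: y^2 = 4^2 mod 31 = 16
RHS: x^3 + 5 x + 10 = 14^3 + 5*14 + 10 mod 31 = 3
LHS != RHS

No, not on the curve


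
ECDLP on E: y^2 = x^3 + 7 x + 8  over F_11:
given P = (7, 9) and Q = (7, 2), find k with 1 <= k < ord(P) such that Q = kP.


Enumerate multiples of P until we hit Q = (7, 2):
  1P = (7, 9)
  2P = (8, 2)
  3P = (1, 4)
  4P = (4, 10)
  5P = (5, 5)
  6P = (3, 10)
  7P = (10, 0)
  8P = (3, 1)
  9P = (5, 6)
  10P = (4, 1)
  11P = (1, 7)
  12P = (8, 9)
  13P = (7, 2)
Match found at i = 13.

k = 13


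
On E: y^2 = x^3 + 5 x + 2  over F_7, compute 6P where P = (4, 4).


k = 6 = 110_2 (binary, LSB first: 011)
Double-and-add from P = (4, 4):
  bit 0 = 0: acc unchanged = O
  bit 1 = 1: acc = O + (1, 1) = (1, 1)
  bit 2 = 1: acc = (1, 1) + (0, 3) = (3, 3)

6P = (3, 3)


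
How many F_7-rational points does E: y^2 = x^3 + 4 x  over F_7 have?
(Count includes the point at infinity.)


For each x in F_7, count y with y^2 = x^3 + 4 x + 0 mod 7:
  x = 0: RHS = 0, y in [0]  -> 1 point(s)
  x = 2: RHS = 2, y in [3, 4]  -> 2 point(s)
  x = 3: RHS = 4, y in [2, 5]  -> 2 point(s)
  x = 6: RHS = 2, y in [3, 4]  -> 2 point(s)
Affine points: 7. Add the point at infinity: total = 8.

#E(F_7) = 8


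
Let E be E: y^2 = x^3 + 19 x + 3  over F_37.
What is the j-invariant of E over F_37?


Delta = -16(4 a^3 + 27 b^2) mod 37 = 26
-1728 * (4 a)^3 = -1728 * (4*19)^3 mod 37 = 14
j = 14 * 26^(-1) mod 37 = 29

j = 29 (mod 37)


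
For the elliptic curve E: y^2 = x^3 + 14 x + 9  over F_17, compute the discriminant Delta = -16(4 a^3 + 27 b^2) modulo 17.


4 a^3 + 27 b^2 = 4*14^3 + 27*9^2 = 10976 + 2187 = 13163
Delta = -16 * (13163) = -210608
Delta mod 17 = 5

Delta = 5 (mod 17)


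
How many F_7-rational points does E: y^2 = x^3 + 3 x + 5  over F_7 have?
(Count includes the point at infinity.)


For each x in F_7, count y with y^2 = x^3 + 3 x + 5 mod 7:
  x = 1: RHS = 2, y in [3, 4]  -> 2 point(s)
  x = 4: RHS = 4, y in [2, 5]  -> 2 point(s)
  x = 6: RHS = 1, y in [1, 6]  -> 2 point(s)
Affine points: 6. Add the point at infinity: total = 7.

#E(F_7) = 7


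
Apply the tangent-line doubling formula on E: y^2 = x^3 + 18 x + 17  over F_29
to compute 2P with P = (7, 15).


Doubling: s = (3 x1^2 + a) / (2 y1)
s = (3*7^2 + 18) / (2*15) mod 29 = 20
x3 = s^2 - 2 x1 mod 29 = 20^2 - 2*7 = 9
y3 = s (x1 - x3) - y1 mod 29 = 20 * (7 - 9) - 15 = 3

2P = (9, 3)


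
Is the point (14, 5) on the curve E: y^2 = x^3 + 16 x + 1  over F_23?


Check whether y^2 = x^3 + 16 x + 1 (mod 23) for (x, y) = (14, 5).
LHS: y^2 = 5^2 mod 23 = 2
RHS: x^3 + 16 x + 1 = 14^3 + 16*14 + 1 mod 23 = 2
LHS = RHS

Yes, on the curve


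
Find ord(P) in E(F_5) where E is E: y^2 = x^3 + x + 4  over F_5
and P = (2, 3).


Compute successive multiples of P until we hit O:
  1P = (2, 3)
  2P = (0, 3)
  3P = (3, 2)
  4P = (1, 1)
  5P = (1, 4)
  6P = (3, 3)
  7P = (0, 2)
  8P = (2, 2)
  ... (continuing to 9P)
  9P = O

ord(P) = 9


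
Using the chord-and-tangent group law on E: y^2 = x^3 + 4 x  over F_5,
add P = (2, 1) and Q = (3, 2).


P != Q, so use the chord formula.
s = (y2 - y1) / (x2 - x1) = (1) / (1) mod 5 = 1
x3 = s^2 - x1 - x2 mod 5 = 1^2 - 2 - 3 = 1
y3 = s (x1 - x3) - y1 mod 5 = 1 * (2 - 1) - 1 = 0

P + Q = (1, 0)


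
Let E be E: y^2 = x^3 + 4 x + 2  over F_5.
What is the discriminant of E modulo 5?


4 a^3 + 27 b^2 = 4*4^3 + 27*2^2 = 256 + 108 = 364
Delta = -16 * (364) = -5824
Delta mod 5 = 1

Delta = 1 (mod 5)


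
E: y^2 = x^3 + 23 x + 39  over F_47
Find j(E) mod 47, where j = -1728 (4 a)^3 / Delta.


Delta = -16(4 a^3 + 27 b^2) mod 47 = 43
-1728 * (4 a)^3 = -1728 * (4*23)^3 mod 47 = 6
j = 6 * 43^(-1) mod 47 = 22

j = 22 (mod 47)


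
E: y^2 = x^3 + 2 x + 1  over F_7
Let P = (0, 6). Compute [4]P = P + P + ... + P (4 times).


k = 4 = 100_2 (binary, LSB first: 001)
Double-and-add from P = (0, 6):
  bit 0 = 0: acc unchanged = O
  bit 1 = 0: acc unchanged = O
  bit 2 = 1: acc = O + (0, 1) = (0, 1)

4P = (0, 1)


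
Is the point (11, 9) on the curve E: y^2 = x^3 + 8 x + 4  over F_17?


Check whether y^2 = x^3 + 8 x + 4 (mod 17) for (x, y) = (11, 9).
LHS: y^2 = 9^2 mod 17 = 13
RHS: x^3 + 8 x + 4 = 11^3 + 8*11 + 4 mod 17 = 12
LHS != RHS

No, not on the curve


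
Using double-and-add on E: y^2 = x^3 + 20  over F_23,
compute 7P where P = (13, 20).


k = 7 = 111_2 (binary, LSB first: 111)
Double-and-add from P = (13, 20):
  bit 0 = 1: acc = O + (13, 20) = (13, 20)
  bit 1 = 1: acc = (13, 20) + (13, 3) = O
  bit 2 = 1: acc = O + (13, 20) = (13, 20)

7P = (13, 20)


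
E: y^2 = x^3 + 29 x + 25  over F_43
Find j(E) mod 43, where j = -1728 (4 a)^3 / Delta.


Delta = -16(4 a^3 + 27 b^2) mod 43 = 1
-1728 * (4 a)^3 = -1728 * (4*29)^3 mod 43 = 32
j = 32 * 1^(-1) mod 43 = 32

j = 32 (mod 43)


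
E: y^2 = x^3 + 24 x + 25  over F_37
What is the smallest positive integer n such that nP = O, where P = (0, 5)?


Compute successive multiples of P until we hit O:
  1P = (0, 5)
  2P = (25, 9)
  3P = (8, 10)
  4P = (8, 27)
  5P = (25, 28)
  6P = (0, 32)
  7P = O

ord(P) = 7


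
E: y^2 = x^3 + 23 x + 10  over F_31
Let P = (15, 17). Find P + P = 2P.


Doubling: s = (3 x1^2 + a) / (2 y1)
s = (3*15^2 + 23) / (2*17) mod 31 = 26
x3 = s^2 - 2 x1 mod 31 = 26^2 - 2*15 = 26
y3 = s (x1 - x3) - y1 mod 31 = 26 * (15 - 26) - 17 = 7

2P = (26, 7)


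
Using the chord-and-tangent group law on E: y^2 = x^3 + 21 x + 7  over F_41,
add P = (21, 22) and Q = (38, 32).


P != Q, so use the chord formula.
s = (y2 - y1) / (x2 - x1) = (10) / (17) mod 41 = 3
x3 = s^2 - x1 - x2 mod 41 = 3^2 - 21 - 38 = 32
y3 = s (x1 - x3) - y1 mod 41 = 3 * (21 - 32) - 22 = 27

P + Q = (32, 27)


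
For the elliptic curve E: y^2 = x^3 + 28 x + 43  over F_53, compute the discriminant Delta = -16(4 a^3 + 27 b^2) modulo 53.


4 a^3 + 27 b^2 = 4*28^3 + 27*43^2 = 87808 + 49923 = 137731
Delta = -16 * (137731) = -2203696
Delta mod 53 = 44

Delta = 44 (mod 53)


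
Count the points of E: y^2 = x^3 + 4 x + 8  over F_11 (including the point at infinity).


For each x in F_11, count y with y^2 = x^3 + 4 x + 8 mod 11:
  x = 3: RHS = 3, y in [5, 6]  -> 2 point(s)
  x = 4: RHS = 0, y in [0]  -> 1 point(s)
  x = 7: RHS = 5, y in [4, 7]  -> 2 point(s)
  x = 9: RHS = 3, y in [5, 6]  -> 2 point(s)
  x = 10: RHS = 3, y in [5, 6]  -> 2 point(s)
Affine points: 9. Add the point at infinity: total = 10.

#E(F_11) = 10


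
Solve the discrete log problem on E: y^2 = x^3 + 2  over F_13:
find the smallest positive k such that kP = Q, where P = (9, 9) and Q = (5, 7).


Enumerate multiples of P until we hit Q = (5, 7):
  1P = (9, 9)
  2P = (5, 6)
  3P = (2, 6)
  4P = (12, 12)
  5P = (6, 7)
  6P = (10, 12)
  7P = (3, 9)
  8P = (1, 4)
  9P = (4, 12)
  10P = (4, 1)
  11P = (1, 9)
  12P = (3, 4)
  13P = (10, 1)
  14P = (6, 6)
  15P = (12, 1)
  16P = (2, 7)
  17P = (5, 7)
Match found at i = 17.

k = 17


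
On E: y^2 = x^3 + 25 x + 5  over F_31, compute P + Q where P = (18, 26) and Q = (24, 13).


P != Q, so use the chord formula.
s = (y2 - y1) / (x2 - x1) = (18) / (6) mod 31 = 3
x3 = s^2 - x1 - x2 mod 31 = 3^2 - 18 - 24 = 29
y3 = s (x1 - x3) - y1 mod 31 = 3 * (18 - 29) - 26 = 3

P + Q = (29, 3)


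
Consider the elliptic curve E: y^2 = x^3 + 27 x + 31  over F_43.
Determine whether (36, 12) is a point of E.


Check whether y^2 = x^3 + 27 x + 31 (mod 43) for (x, y) = (36, 12).
LHS: y^2 = 12^2 mod 43 = 15
RHS: x^3 + 27 x + 31 = 36^3 + 27*36 + 31 mod 43 = 15
LHS = RHS

Yes, on the curve


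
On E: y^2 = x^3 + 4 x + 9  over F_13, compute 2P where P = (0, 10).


Doubling: s = (3 x1^2 + a) / (2 y1)
s = (3*0^2 + 4) / (2*10) mod 13 = 8
x3 = s^2 - 2 x1 mod 13 = 8^2 - 2*0 = 12
y3 = s (x1 - x3) - y1 mod 13 = 8 * (0 - 12) - 10 = 11

2P = (12, 11)


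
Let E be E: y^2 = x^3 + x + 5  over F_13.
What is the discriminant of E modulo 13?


4 a^3 + 27 b^2 = 4*1^3 + 27*5^2 = 4 + 675 = 679
Delta = -16 * (679) = -10864
Delta mod 13 = 4

Delta = 4 (mod 13)


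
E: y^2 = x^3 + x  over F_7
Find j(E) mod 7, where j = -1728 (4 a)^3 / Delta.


Delta = -16(4 a^3 + 27 b^2) mod 7 = 6
-1728 * (4 a)^3 = -1728 * (4*1)^3 mod 7 = 1
j = 1 * 6^(-1) mod 7 = 6

j = 6 (mod 7)


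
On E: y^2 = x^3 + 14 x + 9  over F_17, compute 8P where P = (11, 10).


k = 8 = 1000_2 (binary, LSB first: 0001)
Double-and-add from P = (11, 10):
  bit 0 = 0: acc unchanged = O
  bit 1 = 0: acc unchanged = O
  bit 2 = 0: acc unchanged = O
  bit 3 = 1: acc = O + (5, 0) = (5, 0)

8P = (5, 0)


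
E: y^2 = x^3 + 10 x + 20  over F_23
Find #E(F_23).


For each x in F_23, count y with y^2 = x^3 + 10 x + 20 mod 23:
  x = 1: RHS = 8, y in [10, 13]  -> 2 point(s)
  x = 2: RHS = 2, y in [5, 18]  -> 2 point(s)
  x = 3: RHS = 8, y in [10, 13]  -> 2 point(s)
  x = 4: RHS = 9, y in [3, 20]  -> 2 point(s)
  x = 10: RHS = 16, y in [4, 19]  -> 2 point(s)
  x = 11: RHS = 12, y in [9, 14]  -> 2 point(s)
  x = 13: RHS = 1, y in [1, 22]  -> 2 point(s)
  x = 14: RHS = 6, y in [11, 12]  -> 2 point(s)
  x = 15: RHS = 3, y in [7, 16]  -> 2 point(s)
  x = 18: RHS = 6, y in [11, 12]  -> 2 point(s)
  x = 19: RHS = 8, y in [10, 13]  -> 2 point(s)
  x = 20: RHS = 9, y in [3, 20]  -> 2 point(s)
  x = 22: RHS = 9, y in [3, 20]  -> 2 point(s)
Affine points: 26. Add the point at infinity: total = 27.

#E(F_23) = 27


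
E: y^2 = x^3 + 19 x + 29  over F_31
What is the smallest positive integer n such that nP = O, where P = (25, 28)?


Compute successive multiples of P until we hit O:
  1P = (25, 28)
  2P = (20, 16)
  3P = (24, 24)
  4P = (29, 18)
  5P = (22, 11)
  6P = (23, 4)
  7P = (3, 19)
  8P = (4, 13)
  ... (continuing to 19P)
  19P = O

ord(P) = 19


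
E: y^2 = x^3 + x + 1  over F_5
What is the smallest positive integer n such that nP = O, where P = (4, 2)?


Compute successive multiples of P until we hit O:
  1P = (4, 2)
  2P = (3, 4)
  3P = (2, 4)
  4P = (0, 4)
  5P = (0, 1)
  6P = (2, 1)
  7P = (3, 1)
  8P = (4, 3)
  ... (continuing to 9P)
  9P = O

ord(P) = 9


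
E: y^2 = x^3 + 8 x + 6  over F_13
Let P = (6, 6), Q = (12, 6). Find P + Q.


P != Q, so use the chord formula.
s = (y2 - y1) / (x2 - x1) = (0) / (6) mod 13 = 0
x3 = s^2 - x1 - x2 mod 13 = 0^2 - 6 - 12 = 8
y3 = s (x1 - x3) - y1 mod 13 = 0 * (6 - 8) - 6 = 7

P + Q = (8, 7)


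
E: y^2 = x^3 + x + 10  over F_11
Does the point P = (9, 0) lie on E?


Check whether y^2 = x^3 + 1 x + 10 (mod 11) for (x, y) = (9, 0).
LHS: y^2 = 0^2 mod 11 = 0
RHS: x^3 + 1 x + 10 = 9^3 + 1*9 + 10 mod 11 = 0
LHS = RHS

Yes, on the curve


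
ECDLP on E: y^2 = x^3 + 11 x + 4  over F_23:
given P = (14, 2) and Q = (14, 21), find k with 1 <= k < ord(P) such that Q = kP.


Enumerate multiples of P until we hit Q = (14, 21):
  1P = (14, 2)
  2P = (8, 11)
  3P = (9, 2)
  4P = (0, 21)
  5P = (18, 10)
  6P = (18, 13)
  7P = (0, 2)
  8P = (9, 21)
  9P = (8, 12)
  10P = (14, 21)
Match found at i = 10.

k = 10


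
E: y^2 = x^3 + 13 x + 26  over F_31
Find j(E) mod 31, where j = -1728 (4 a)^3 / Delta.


Delta = -16(4 a^3 + 27 b^2) mod 31 = 27
-1728 * (4 a)^3 = -1728 * (4*13)^3 mod 31 = 29
j = 29 * 27^(-1) mod 31 = 16

j = 16 (mod 31)


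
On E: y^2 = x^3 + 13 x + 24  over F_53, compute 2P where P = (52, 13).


Doubling: s = (3 x1^2 + a) / (2 y1)
s = (3*52^2 + 13) / (2*13) mod 53 = 21
x3 = s^2 - 2 x1 mod 53 = 21^2 - 2*52 = 19
y3 = s (x1 - x3) - y1 mod 53 = 21 * (52 - 19) - 13 = 44

2P = (19, 44)


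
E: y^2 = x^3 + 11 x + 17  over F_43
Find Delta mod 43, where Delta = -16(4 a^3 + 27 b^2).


4 a^3 + 27 b^2 = 4*11^3 + 27*17^2 = 5324 + 7803 = 13127
Delta = -16 * (13127) = -210032
Delta mod 43 = 23

Delta = 23 (mod 43)


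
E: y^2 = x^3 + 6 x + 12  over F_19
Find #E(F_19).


For each x in F_19, count y with y^2 = x^3 + 6 x + 12 mod 19:
  x = 1: RHS = 0, y in [0]  -> 1 point(s)
  x = 3: RHS = 0, y in [0]  -> 1 point(s)
  x = 4: RHS = 5, y in [9, 10]  -> 2 point(s)
  x = 6: RHS = 17, y in [6, 13]  -> 2 point(s)
  x = 7: RHS = 17, y in [6, 13]  -> 2 point(s)
  x = 9: RHS = 16, y in [4, 15]  -> 2 point(s)
  x = 12: RHS = 7, y in [8, 11]  -> 2 point(s)
  x = 13: RHS = 7, y in [8, 11]  -> 2 point(s)
  x = 14: RHS = 9, y in [3, 16]  -> 2 point(s)
  x = 15: RHS = 0, y in [0]  -> 1 point(s)
  x = 16: RHS = 5, y in [9, 10]  -> 2 point(s)
  x = 17: RHS = 11, y in [7, 12]  -> 2 point(s)
  x = 18: RHS = 5, y in [9, 10]  -> 2 point(s)
Affine points: 23. Add the point at infinity: total = 24.

#E(F_19) = 24


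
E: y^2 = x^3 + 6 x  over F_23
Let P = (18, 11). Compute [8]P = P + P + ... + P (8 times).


k = 8 = 1000_2 (binary, LSB first: 0001)
Double-and-add from P = (18, 11):
  bit 0 = 0: acc unchanged = O
  bit 1 = 0: acc unchanged = O
  bit 2 = 0: acc unchanged = O
  bit 3 = 1: acc = O + (9, 1) = (9, 1)

8P = (9, 1)


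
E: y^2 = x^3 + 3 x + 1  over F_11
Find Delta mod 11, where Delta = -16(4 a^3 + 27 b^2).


4 a^3 + 27 b^2 = 4*3^3 + 27*1^2 = 108 + 27 = 135
Delta = -16 * (135) = -2160
Delta mod 11 = 7

Delta = 7 (mod 11)


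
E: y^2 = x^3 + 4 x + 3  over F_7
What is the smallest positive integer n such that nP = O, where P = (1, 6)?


Compute successive multiples of P until we hit O:
  1P = (1, 6)
  2P = (5, 1)
  3P = (3, 0)
  4P = (5, 6)
  5P = (1, 1)
  6P = O

ord(P) = 6


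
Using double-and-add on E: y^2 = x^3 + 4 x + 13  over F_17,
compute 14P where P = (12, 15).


k = 14 = 1110_2 (binary, LSB first: 0111)
Double-and-add from P = (12, 15):
  bit 0 = 0: acc unchanged = O
  bit 1 = 1: acc = O + (8, 8) = (8, 8)
  bit 2 = 1: acc = (8, 8) + (14, 12) = (3, 1)
  bit 3 = 1: acc = (3, 1) + (10, 13) = (0, 9)

14P = (0, 9)


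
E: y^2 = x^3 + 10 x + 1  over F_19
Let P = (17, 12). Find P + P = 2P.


Doubling: s = (3 x1^2 + a) / (2 y1)
s = (3*17^2 + 10) / (2*12) mod 19 = 12
x3 = s^2 - 2 x1 mod 19 = 12^2 - 2*17 = 15
y3 = s (x1 - x3) - y1 mod 19 = 12 * (17 - 15) - 12 = 12

2P = (15, 12)


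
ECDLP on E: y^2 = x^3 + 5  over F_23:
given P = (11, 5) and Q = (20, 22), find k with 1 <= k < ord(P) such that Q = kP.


Enumerate multiples of P until we hit Q = (20, 22):
  1P = (11, 5)
  2P = (7, 16)
  3P = (14, 9)
  4P = (10, 4)
  5P = (3, 3)
  6P = (22, 21)
  7P = (2, 6)
  8P = (12, 13)
  9P = (18, 8)
  10P = (20, 1)
  11P = (1, 11)
  12P = (4, 0)
  13P = (1, 12)
  14P = (20, 22)
Match found at i = 14.

k = 14


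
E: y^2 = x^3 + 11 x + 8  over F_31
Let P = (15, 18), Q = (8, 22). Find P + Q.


P != Q, so use the chord formula.
s = (y2 - y1) / (x2 - x1) = (4) / (24) mod 31 = 26
x3 = s^2 - x1 - x2 mod 31 = 26^2 - 15 - 8 = 2
y3 = s (x1 - x3) - y1 mod 31 = 26 * (15 - 2) - 18 = 10

P + Q = (2, 10)


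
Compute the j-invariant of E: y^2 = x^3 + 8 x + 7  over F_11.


Delta = -16(4 a^3 + 27 b^2) mod 11 = 8
-1728 * (4 a)^3 = -1728 * (4*8)^3 mod 11 = 1
j = 1 * 8^(-1) mod 11 = 7

j = 7 (mod 11)


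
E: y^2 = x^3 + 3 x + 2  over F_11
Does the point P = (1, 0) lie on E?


Check whether y^2 = x^3 + 3 x + 2 (mod 11) for (x, y) = (1, 0).
LHS: y^2 = 0^2 mod 11 = 0
RHS: x^3 + 3 x + 2 = 1^3 + 3*1 + 2 mod 11 = 6
LHS != RHS

No, not on the curve


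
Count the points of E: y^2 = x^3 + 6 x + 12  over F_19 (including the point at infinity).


For each x in F_19, count y with y^2 = x^3 + 6 x + 12 mod 19:
  x = 1: RHS = 0, y in [0]  -> 1 point(s)
  x = 3: RHS = 0, y in [0]  -> 1 point(s)
  x = 4: RHS = 5, y in [9, 10]  -> 2 point(s)
  x = 6: RHS = 17, y in [6, 13]  -> 2 point(s)
  x = 7: RHS = 17, y in [6, 13]  -> 2 point(s)
  x = 9: RHS = 16, y in [4, 15]  -> 2 point(s)
  x = 12: RHS = 7, y in [8, 11]  -> 2 point(s)
  x = 13: RHS = 7, y in [8, 11]  -> 2 point(s)
  x = 14: RHS = 9, y in [3, 16]  -> 2 point(s)
  x = 15: RHS = 0, y in [0]  -> 1 point(s)
  x = 16: RHS = 5, y in [9, 10]  -> 2 point(s)
  x = 17: RHS = 11, y in [7, 12]  -> 2 point(s)
  x = 18: RHS = 5, y in [9, 10]  -> 2 point(s)
Affine points: 23. Add the point at infinity: total = 24.

#E(F_19) = 24


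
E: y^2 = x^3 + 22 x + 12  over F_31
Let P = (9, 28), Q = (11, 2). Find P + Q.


P != Q, so use the chord formula.
s = (y2 - y1) / (x2 - x1) = (5) / (2) mod 31 = 18
x3 = s^2 - x1 - x2 mod 31 = 18^2 - 9 - 11 = 25
y3 = s (x1 - x3) - y1 mod 31 = 18 * (9 - 25) - 28 = 25

P + Q = (25, 25)


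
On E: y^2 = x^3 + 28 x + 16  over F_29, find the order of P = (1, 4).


Compute successive multiples of P until we hit O:
  1P = (1, 4)
  2P = (18, 28)
  3P = (14, 22)
  4P = (13, 24)
  5P = (21, 11)
  6P = (23, 26)
  7P = (6, 20)
  8P = (16, 6)
  ... (continuing to 31P)
  31P = O

ord(P) = 31


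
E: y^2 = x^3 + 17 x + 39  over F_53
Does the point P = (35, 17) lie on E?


Check whether y^2 = x^3 + 17 x + 39 (mod 53) for (x, y) = (35, 17).
LHS: y^2 = 17^2 mod 53 = 24
RHS: x^3 + 17 x + 39 = 35^3 + 17*35 + 39 mod 53 = 49
LHS != RHS

No, not on the curve


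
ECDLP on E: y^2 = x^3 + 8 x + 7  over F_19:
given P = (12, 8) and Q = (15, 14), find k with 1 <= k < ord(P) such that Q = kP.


Enumerate multiples of P until we hit Q = (15, 14):
  1P = (12, 8)
  2P = (15, 14)
Match found at i = 2.

k = 2


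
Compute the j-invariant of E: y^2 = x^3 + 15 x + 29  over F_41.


Delta = -16(4 a^3 + 27 b^2) mod 41 = 18
-1728 * (4 a)^3 = -1728 * (4*15)^3 mod 41 = 10
j = 10 * 18^(-1) mod 41 = 37

j = 37 (mod 41)


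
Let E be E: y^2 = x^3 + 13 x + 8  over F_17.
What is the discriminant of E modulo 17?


4 a^3 + 27 b^2 = 4*13^3 + 27*8^2 = 8788 + 1728 = 10516
Delta = -16 * (10516) = -168256
Delta mod 17 = 10

Delta = 10 (mod 17)


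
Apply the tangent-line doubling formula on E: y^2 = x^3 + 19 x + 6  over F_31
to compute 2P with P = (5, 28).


Doubling: s = (3 x1^2 + a) / (2 y1)
s = (3*5^2 + 19) / (2*28) mod 31 = 5
x3 = s^2 - 2 x1 mod 31 = 5^2 - 2*5 = 15
y3 = s (x1 - x3) - y1 mod 31 = 5 * (5 - 15) - 28 = 15

2P = (15, 15)


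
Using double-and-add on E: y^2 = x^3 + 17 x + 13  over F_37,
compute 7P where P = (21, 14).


k = 7 = 111_2 (binary, LSB first: 111)
Double-and-add from P = (21, 14):
  bit 0 = 1: acc = O + (21, 14) = (21, 14)
  bit 1 = 1: acc = (21, 14) + (20, 18) = (12, 24)
  bit 2 = 1: acc = (12, 24) + (13, 10) = (23, 19)

7P = (23, 19)


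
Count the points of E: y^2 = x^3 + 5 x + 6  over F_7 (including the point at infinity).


For each x in F_7, count y with y^2 = x^3 + 5 x + 6 mod 7:
  x = 5: RHS = 2, y in [3, 4]  -> 2 point(s)
  x = 6: RHS = 0, y in [0]  -> 1 point(s)
Affine points: 3. Add the point at infinity: total = 4.

#E(F_7) = 4


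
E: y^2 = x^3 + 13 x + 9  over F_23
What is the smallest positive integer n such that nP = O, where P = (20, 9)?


Compute successive multiples of P until we hit O:
  1P = (20, 9)
  2P = (1, 0)
  3P = (20, 14)
  4P = O

ord(P) = 4


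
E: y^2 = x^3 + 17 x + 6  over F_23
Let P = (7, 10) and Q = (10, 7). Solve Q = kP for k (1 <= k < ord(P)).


Enumerate multiples of P until we hit Q = (10, 7):
  1P = (7, 10)
  2P = (10, 16)
  3P = (10, 7)
Match found at i = 3.

k = 3


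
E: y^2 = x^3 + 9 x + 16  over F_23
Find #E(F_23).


For each x in F_23, count y with y^2 = x^3 + 9 x + 16 mod 23:
  x = 0: RHS = 16, y in [4, 19]  -> 2 point(s)
  x = 1: RHS = 3, y in [7, 16]  -> 2 point(s)
  x = 3: RHS = 1, y in [1, 22]  -> 2 point(s)
  x = 4: RHS = 1, y in [1, 22]  -> 2 point(s)
  x = 5: RHS = 2, y in [5, 18]  -> 2 point(s)
  x = 7: RHS = 8, y in [10, 13]  -> 2 point(s)
  x = 8: RHS = 2, y in [5, 18]  -> 2 point(s)
  x = 10: RHS = 2, y in [5, 18]  -> 2 point(s)
  x = 12: RHS = 12, y in [9, 14]  -> 2 point(s)
  x = 16: RHS = 1, y in [1, 22]  -> 2 point(s)
  x = 19: RHS = 8, y in [10, 13]  -> 2 point(s)
  x = 20: RHS = 8, y in [10, 13]  -> 2 point(s)
  x = 21: RHS = 13, y in [6, 17]  -> 2 point(s)
  x = 22: RHS = 6, y in [11, 12]  -> 2 point(s)
Affine points: 28. Add the point at infinity: total = 29.

#E(F_23) = 29


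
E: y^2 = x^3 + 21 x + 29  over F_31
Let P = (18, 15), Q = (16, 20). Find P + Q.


P != Q, so use the chord formula.
s = (y2 - y1) / (x2 - x1) = (5) / (29) mod 31 = 13
x3 = s^2 - x1 - x2 mod 31 = 13^2 - 18 - 16 = 11
y3 = s (x1 - x3) - y1 mod 31 = 13 * (18 - 11) - 15 = 14

P + Q = (11, 14)


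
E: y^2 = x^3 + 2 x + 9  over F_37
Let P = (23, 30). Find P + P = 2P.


Doubling: s = (3 x1^2 + a) / (2 y1)
s = (3*23^2 + 2) / (2*30) mod 37 = 16
x3 = s^2 - 2 x1 mod 37 = 16^2 - 2*23 = 25
y3 = s (x1 - x3) - y1 mod 37 = 16 * (23 - 25) - 30 = 12

2P = (25, 12)


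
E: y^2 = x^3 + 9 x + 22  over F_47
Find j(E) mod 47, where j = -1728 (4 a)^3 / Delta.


Delta = -16(4 a^3 + 27 b^2) mod 47 = 30
-1728 * (4 a)^3 = -1728 * (4*9)^3 mod 47 = 23
j = 23 * 30^(-1) mod 47 = 18

j = 18 (mod 47)


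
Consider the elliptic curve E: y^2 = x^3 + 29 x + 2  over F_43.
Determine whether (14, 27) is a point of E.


Check whether y^2 = x^3 + 29 x + 2 (mod 43) for (x, y) = (14, 27).
LHS: y^2 = 27^2 mod 43 = 41
RHS: x^3 + 29 x + 2 = 14^3 + 29*14 + 2 mod 43 = 13
LHS != RHS

No, not on the curve


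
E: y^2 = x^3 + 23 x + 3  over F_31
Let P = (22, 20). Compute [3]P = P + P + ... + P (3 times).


k = 3 = 11_2 (binary, LSB first: 11)
Double-and-add from P = (22, 20):
  bit 0 = 1: acc = O + (22, 20) = (22, 20)
  bit 1 = 1: acc = (22, 20) + (22, 11) = O

3P = O


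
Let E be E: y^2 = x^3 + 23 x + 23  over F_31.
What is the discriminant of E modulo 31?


4 a^3 + 27 b^2 = 4*23^3 + 27*23^2 = 48668 + 14283 = 62951
Delta = -16 * (62951) = -1007216
Delta mod 31 = 5

Delta = 5 (mod 31)


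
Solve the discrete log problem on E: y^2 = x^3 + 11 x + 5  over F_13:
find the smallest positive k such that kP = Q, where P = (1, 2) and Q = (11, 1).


Enumerate multiples of P until we hit Q = (11, 1):
  1P = (1, 2)
  2P = (7, 3)
  3P = (9, 1)
  4P = (2, 3)
  5P = (11, 1)
Match found at i = 5.

k = 5


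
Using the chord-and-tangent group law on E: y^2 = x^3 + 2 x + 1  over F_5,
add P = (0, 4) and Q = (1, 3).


P != Q, so use the chord formula.
s = (y2 - y1) / (x2 - x1) = (4) / (1) mod 5 = 4
x3 = s^2 - x1 - x2 mod 5 = 4^2 - 0 - 1 = 0
y3 = s (x1 - x3) - y1 mod 5 = 4 * (0 - 0) - 4 = 1

P + Q = (0, 1)


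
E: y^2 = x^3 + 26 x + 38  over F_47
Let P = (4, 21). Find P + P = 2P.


Doubling: s = (3 x1^2 + a) / (2 y1)
s = (3*4^2 + 26) / (2*21) mod 47 = 4
x3 = s^2 - 2 x1 mod 47 = 4^2 - 2*4 = 8
y3 = s (x1 - x3) - y1 mod 47 = 4 * (4 - 8) - 21 = 10

2P = (8, 10)


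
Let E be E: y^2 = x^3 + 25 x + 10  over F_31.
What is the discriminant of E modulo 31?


4 a^3 + 27 b^2 = 4*25^3 + 27*10^2 = 62500 + 2700 = 65200
Delta = -16 * (65200) = -1043200
Delta mod 31 = 12

Delta = 12 (mod 31)


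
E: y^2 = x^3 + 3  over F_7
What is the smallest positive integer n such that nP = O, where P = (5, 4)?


Compute successive multiples of P until we hit O:
  1P = (5, 4)
  2P = (1, 2)
  3P = (3, 4)
  4P = (6, 3)
  5P = (4, 2)
  6P = (2, 2)
  7P = (2, 5)
  8P = (4, 5)
  ... (continuing to 13P)
  13P = O

ord(P) = 13


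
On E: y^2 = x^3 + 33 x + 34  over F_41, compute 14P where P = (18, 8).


k = 14 = 1110_2 (binary, LSB first: 0111)
Double-and-add from P = (18, 8):
  bit 0 = 0: acc unchanged = O
  bit 1 = 1: acc = O + (4, 36) = (4, 36)
  bit 2 = 1: acc = (4, 36) + (8, 21) = (20, 24)
  bit 3 = 1: acc = (20, 24) + (15, 3) = (22, 25)

14P = (22, 25)


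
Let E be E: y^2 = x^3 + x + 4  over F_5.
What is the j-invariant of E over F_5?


Delta = -16(4 a^3 + 27 b^2) mod 5 = 4
-1728 * (4 a)^3 = -1728 * (4*1)^3 mod 5 = 3
j = 3 * 4^(-1) mod 5 = 2

j = 2 (mod 5)


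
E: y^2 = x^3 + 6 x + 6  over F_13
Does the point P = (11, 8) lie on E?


Check whether y^2 = x^3 + 6 x + 6 (mod 13) for (x, y) = (11, 8).
LHS: y^2 = 8^2 mod 13 = 12
RHS: x^3 + 6 x + 6 = 11^3 + 6*11 + 6 mod 13 = 12
LHS = RHS

Yes, on the curve


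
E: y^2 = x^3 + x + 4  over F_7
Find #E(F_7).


For each x in F_7, count y with y^2 = x^3 + 1 x + 4 mod 7:
  x = 0: RHS = 4, y in [2, 5]  -> 2 point(s)
  x = 2: RHS = 0, y in [0]  -> 1 point(s)
  x = 4: RHS = 2, y in [3, 4]  -> 2 point(s)
  x = 5: RHS = 1, y in [1, 6]  -> 2 point(s)
  x = 6: RHS = 2, y in [3, 4]  -> 2 point(s)
Affine points: 9. Add the point at infinity: total = 10.

#E(F_7) = 10


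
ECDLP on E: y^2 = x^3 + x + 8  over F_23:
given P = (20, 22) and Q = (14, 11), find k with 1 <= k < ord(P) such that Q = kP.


Enumerate multiples of P until we hit Q = (14, 11):
  1P = (20, 22)
  2P = (18, 19)
  3P = (16, 7)
  4P = (14, 12)
  5P = (2, 8)
  6P = (7, 6)
  7P = (5, 0)
  8P = (7, 17)
  9P = (2, 15)
  10P = (14, 11)
Match found at i = 10.

k = 10


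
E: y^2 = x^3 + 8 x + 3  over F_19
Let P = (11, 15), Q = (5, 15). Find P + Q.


P != Q, so use the chord formula.
s = (y2 - y1) / (x2 - x1) = (0) / (13) mod 19 = 0
x3 = s^2 - x1 - x2 mod 19 = 0^2 - 11 - 5 = 3
y3 = s (x1 - x3) - y1 mod 19 = 0 * (11 - 3) - 15 = 4

P + Q = (3, 4)


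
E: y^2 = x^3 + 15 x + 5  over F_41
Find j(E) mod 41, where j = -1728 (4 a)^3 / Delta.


Delta = -16(4 a^3 + 27 b^2) mod 41 = 12
-1728 * (4 a)^3 = -1728 * (4*15)^3 mod 41 = 10
j = 10 * 12^(-1) mod 41 = 35

j = 35 (mod 41)


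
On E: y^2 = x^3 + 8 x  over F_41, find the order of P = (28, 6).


Compute successive multiples of P until we hit O:
  1P = (28, 6)
  2P = (18, 20)
  3P = (15, 25)
  4P = (21, 9)
  5P = (29, 12)
  6P = (20, 1)
  7P = (3, 25)
  8P = (1, 3)
  ... (continuing to 26P)
  26P = O

ord(P) = 26


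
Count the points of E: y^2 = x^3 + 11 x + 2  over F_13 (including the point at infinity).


For each x in F_13, count y with y^2 = x^3 + 11 x + 2 mod 13:
  x = 1: RHS = 1, y in [1, 12]  -> 2 point(s)
  x = 3: RHS = 10, y in [6, 7]  -> 2 point(s)
  x = 5: RHS = 0, y in [0]  -> 1 point(s)
  x = 8: RHS = 4, y in [2, 11]  -> 2 point(s)
  x = 12: RHS = 3, y in [4, 9]  -> 2 point(s)
Affine points: 9. Add the point at infinity: total = 10.

#E(F_13) = 10


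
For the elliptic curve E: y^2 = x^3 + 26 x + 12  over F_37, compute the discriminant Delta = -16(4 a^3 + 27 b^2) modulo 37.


4 a^3 + 27 b^2 = 4*26^3 + 27*12^2 = 70304 + 3888 = 74192
Delta = -16 * (74192) = -1187072
Delta mod 37 = 36

Delta = 36 (mod 37)


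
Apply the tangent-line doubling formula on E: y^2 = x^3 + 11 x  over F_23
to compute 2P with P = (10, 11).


Doubling: s = (3 x1^2 + a) / (2 y1)
s = (3*10^2 + 11) / (2*11) mod 23 = 11
x3 = s^2 - 2 x1 mod 23 = 11^2 - 2*10 = 9
y3 = s (x1 - x3) - y1 mod 23 = 11 * (10 - 9) - 11 = 0

2P = (9, 0)


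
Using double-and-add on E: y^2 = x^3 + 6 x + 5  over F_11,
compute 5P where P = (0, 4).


k = 5 = 101_2 (binary, LSB first: 101)
Double-and-add from P = (0, 4):
  bit 0 = 1: acc = O + (0, 4) = (0, 4)
  bit 1 = 0: acc unchanged = (0, 4)
  bit 2 = 1: acc = (0, 4) + (8, 2) = (1, 10)

5P = (1, 10)


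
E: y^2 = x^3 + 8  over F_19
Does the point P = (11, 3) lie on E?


Check whether y^2 = x^3 + 0 x + 8 (mod 19) for (x, y) = (11, 3).
LHS: y^2 = 3^2 mod 19 = 9
RHS: x^3 + 0 x + 8 = 11^3 + 0*11 + 8 mod 19 = 9
LHS = RHS

Yes, on the curve


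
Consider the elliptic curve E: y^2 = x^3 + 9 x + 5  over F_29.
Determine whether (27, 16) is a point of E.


Check whether y^2 = x^3 + 9 x + 5 (mod 29) for (x, y) = (27, 16).
LHS: y^2 = 16^2 mod 29 = 24
RHS: x^3 + 9 x + 5 = 27^3 + 9*27 + 5 mod 29 = 8
LHS != RHS

No, not on the curve


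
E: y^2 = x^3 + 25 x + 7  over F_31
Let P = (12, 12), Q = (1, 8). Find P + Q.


P != Q, so use the chord formula.
s = (y2 - y1) / (x2 - x1) = (27) / (20) mod 31 = 6
x3 = s^2 - x1 - x2 mod 31 = 6^2 - 12 - 1 = 23
y3 = s (x1 - x3) - y1 mod 31 = 6 * (12 - 23) - 12 = 15

P + Q = (23, 15)


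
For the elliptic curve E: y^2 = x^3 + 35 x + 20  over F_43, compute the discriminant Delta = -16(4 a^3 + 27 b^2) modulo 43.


4 a^3 + 27 b^2 = 4*35^3 + 27*20^2 = 171500 + 10800 = 182300
Delta = -16 * (182300) = -2916800
Delta mod 43 = 19

Delta = 19 (mod 43)


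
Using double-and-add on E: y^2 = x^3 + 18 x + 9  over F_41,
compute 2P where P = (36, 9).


k = 2 = 10_2 (binary, LSB first: 01)
Double-and-add from P = (36, 9):
  bit 0 = 0: acc unchanged = O
  bit 1 = 1: acc = O + (31, 10) = (31, 10)

2P = (31, 10)


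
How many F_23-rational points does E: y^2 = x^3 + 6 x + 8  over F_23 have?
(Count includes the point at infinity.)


For each x in F_23, count y with y^2 = x^3 + 6 x + 8 mod 23:
  x = 0: RHS = 8, y in [10, 13]  -> 2 point(s)
  x = 4: RHS = 4, y in [2, 21]  -> 2 point(s)
  x = 5: RHS = 2, y in [5, 18]  -> 2 point(s)
  x = 7: RHS = 2, y in [5, 18]  -> 2 point(s)
  x = 8: RHS = 16, y in [4, 19]  -> 2 point(s)
  x = 9: RHS = 9, y in [3, 20]  -> 2 point(s)
  x = 11: RHS = 2, y in [5, 18]  -> 2 point(s)
  x = 13: RHS = 6, y in [11, 12]  -> 2 point(s)
  x = 15: RHS = 0, y in [0]  -> 1 point(s)
  x = 17: RHS = 9, y in [3, 20]  -> 2 point(s)
  x = 19: RHS = 12, y in [9, 14]  -> 2 point(s)
  x = 20: RHS = 9, y in [3, 20]  -> 2 point(s)
  x = 22: RHS = 1, y in [1, 22]  -> 2 point(s)
Affine points: 25. Add the point at infinity: total = 26.

#E(F_23) = 26


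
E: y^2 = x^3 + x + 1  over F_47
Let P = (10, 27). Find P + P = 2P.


Doubling: s = (3 x1^2 + a) / (2 y1)
s = (3*10^2 + 1) / (2*27) mod 47 = 43
x3 = s^2 - 2 x1 mod 47 = 43^2 - 2*10 = 43
y3 = s (x1 - x3) - y1 mod 47 = 43 * (10 - 43) - 27 = 11

2P = (43, 11)


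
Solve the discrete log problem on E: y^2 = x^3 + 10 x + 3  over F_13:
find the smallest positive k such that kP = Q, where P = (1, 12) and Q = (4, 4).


Enumerate multiples of P until we hit Q = (4, 4):
  1P = (1, 12)
  2P = (11, 1)
  3P = (0, 9)
  4P = (8, 6)
  5P = (5, 10)
  6P = (4, 9)
  7P = (9, 9)
  8P = (7, 0)
  9P = (9, 4)
  10P = (4, 4)
Match found at i = 10.

k = 10


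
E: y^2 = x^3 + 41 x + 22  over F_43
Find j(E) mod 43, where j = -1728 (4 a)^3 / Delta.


Delta = -16(4 a^3 + 27 b^2) mod 43 = 17
-1728 * (4 a)^3 = -1728 * (4*41)^3 mod 43 = 11
j = 11 * 17^(-1) mod 43 = 31

j = 31 (mod 43)


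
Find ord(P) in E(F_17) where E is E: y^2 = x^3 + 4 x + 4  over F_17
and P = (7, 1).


Compute successive multiples of P until we hit O:
  1P = (7, 1)
  2P = (4, 13)
  3P = (5, 8)
  4P = (13, 3)
  5P = (16, 13)
  6P = (9, 2)
  7P = (14, 4)
  8P = (0, 2)
  ... (continuing to 25P)
  25P = O

ord(P) = 25


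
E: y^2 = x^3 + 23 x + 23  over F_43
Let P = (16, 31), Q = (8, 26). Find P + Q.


P != Q, so use the chord formula.
s = (y2 - y1) / (x2 - x1) = (38) / (35) mod 43 = 6
x3 = s^2 - x1 - x2 mod 43 = 6^2 - 16 - 8 = 12
y3 = s (x1 - x3) - y1 mod 43 = 6 * (16 - 12) - 31 = 36

P + Q = (12, 36)


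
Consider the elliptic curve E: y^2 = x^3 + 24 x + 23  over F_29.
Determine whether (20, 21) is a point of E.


Check whether y^2 = x^3 + 24 x + 23 (mod 29) for (x, y) = (20, 21).
LHS: y^2 = 21^2 mod 29 = 6
RHS: x^3 + 24 x + 23 = 20^3 + 24*20 + 23 mod 29 = 6
LHS = RHS

Yes, on the curve


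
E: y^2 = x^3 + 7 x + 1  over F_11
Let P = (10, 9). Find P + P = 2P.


Doubling: s = (3 x1^2 + a) / (2 y1)
s = (3*10^2 + 7) / (2*9) mod 11 = 3
x3 = s^2 - 2 x1 mod 11 = 3^2 - 2*10 = 0
y3 = s (x1 - x3) - y1 mod 11 = 3 * (10 - 0) - 9 = 10

2P = (0, 10)


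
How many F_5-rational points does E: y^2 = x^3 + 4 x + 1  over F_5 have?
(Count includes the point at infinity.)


For each x in F_5, count y with y^2 = x^3 + 4 x + 1 mod 5:
  x = 0: RHS = 1, y in [1, 4]  -> 2 point(s)
  x = 1: RHS = 1, y in [1, 4]  -> 2 point(s)
  x = 3: RHS = 0, y in [0]  -> 1 point(s)
  x = 4: RHS = 1, y in [1, 4]  -> 2 point(s)
Affine points: 7. Add the point at infinity: total = 8.

#E(F_5) = 8


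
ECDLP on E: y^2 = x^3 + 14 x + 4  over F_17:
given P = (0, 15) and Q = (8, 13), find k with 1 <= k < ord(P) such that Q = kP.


Enumerate multiples of P until we hit Q = (8, 13):
  1P = (0, 15)
  2P = (8, 13)
Match found at i = 2.

k = 2


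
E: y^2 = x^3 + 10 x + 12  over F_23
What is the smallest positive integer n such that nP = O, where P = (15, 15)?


Compute successive multiples of P until we hit O:
  1P = (15, 15)
  2P = (9, 7)
  3P = (11, 21)
  4P = (5, 16)
  5P = (6, 14)
  6P = (4, 22)
  7P = (16, 17)
  8P = (19, 0)
  ... (continuing to 16P)
  16P = O

ord(P) = 16


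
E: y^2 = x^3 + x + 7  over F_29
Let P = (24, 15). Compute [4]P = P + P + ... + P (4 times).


k = 4 = 100_2 (binary, LSB first: 001)
Double-and-add from P = (24, 15):
  bit 0 = 0: acc unchanged = O
  bit 1 = 0: acc unchanged = O
  bit 2 = 1: acc = O + (24, 14) = (24, 14)

4P = (24, 14)


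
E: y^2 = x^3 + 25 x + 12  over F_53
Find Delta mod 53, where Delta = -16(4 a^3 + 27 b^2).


4 a^3 + 27 b^2 = 4*25^3 + 27*12^2 = 62500 + 3888 = 66388
Delta = -16 * (66388) = -1062208
Delta mod 53 = 18

Delta = 18 (mod 53)


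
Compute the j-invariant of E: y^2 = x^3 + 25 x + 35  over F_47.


Delta = -16(4 a^3 + 27 b^2) mod 47 = 39
-1728 * (4 a)^3 = -1728 * (4*25)^3 mod 47 = 26
j = 26 * 39^(-1) mod 47 = 32

j = 32 (mod 47)


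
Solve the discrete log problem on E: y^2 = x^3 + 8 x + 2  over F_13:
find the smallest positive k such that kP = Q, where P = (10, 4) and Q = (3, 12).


Enumerate multiples of P until we hit Q = (3, 12):
  1P = (10, 4)
  2P = (3, 12)
Match found at i = 2.

k = 2


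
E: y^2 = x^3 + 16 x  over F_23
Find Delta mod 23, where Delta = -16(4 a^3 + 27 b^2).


4 a^3 + 27 b^2 = 4*16^3 + 27*0^2 = 16384 + 0 = 16384
Delta = -16 * (16384) = -262144
Delta mod 23 = 10

Delta = 10 (mod 23)


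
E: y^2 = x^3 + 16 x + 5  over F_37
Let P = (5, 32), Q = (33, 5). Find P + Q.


P != Q, so use the chord formula.
s = (y2 - y1) / (x2 - x1) = (10) / (28) mod 37 = 3
x3 = s^2 - x1 - x2 mod 37 = 3^2 - 5 - 33 = 8
y3 = s (x1 - x3) - y1 mod 37 = 3 * (5 - 8) - 32 = 33

P + Q = (8, 33)


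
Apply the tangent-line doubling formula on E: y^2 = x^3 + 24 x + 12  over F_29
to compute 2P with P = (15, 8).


Doubling: s = (3 x1^2 + a) / (2 y1)
s = (3*15^2 + 24) / (2*8) mod 29 = 2
x3 = s^2 - 2 x1 mod 29 = 2^2 - 2*15 = 3
y3 = s (x1 - x3) - y1 mod 29 = 2 * (15 - 3) - 8 = 16

2P = (3, 16)


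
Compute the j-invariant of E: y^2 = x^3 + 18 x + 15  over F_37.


Delta = -16(4 a^3 + 27 b^2) mod 37 = 7
-1728 * (4 a)^3 = -1728 * (4*18)^3 mod 37 = 23
j = 23 * 7^(-1) mod 37 = 35

j = 35 (mod 37)


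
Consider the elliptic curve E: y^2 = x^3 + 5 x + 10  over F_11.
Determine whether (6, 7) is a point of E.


Check whether y^2 = x^3 + 5 x + 10 (mod 11) for (x, y) = (6, 7).
LHS: y^2 = 7^2 mod 11 = 5
RHS: x^3 + 5 x + 10 = 6^3 + 5*6 + 10 mod 11 = 3
LHS != RHS

No, not on the curve


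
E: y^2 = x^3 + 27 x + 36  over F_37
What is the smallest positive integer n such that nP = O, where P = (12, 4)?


Compute successive multiples of P until we hit O:
  1P = (12, 4)
  2P = (9, 34)
  3P = (5, 0)
  4P = (9, 3)
  5P = (12, 33)
  6P = O

ord(P) = 6


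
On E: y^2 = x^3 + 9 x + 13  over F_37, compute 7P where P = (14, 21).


k = 7 = 111_2 (binary, LSB first: 111)
Double-and-add from P = (14, 21):
  bit 0 = 1: acc = O + (14, 21) = (14, 21)
  bit 1 = 1: acc = (14, 21) + (10, 20) = (20, 33)
  bit 2 = 1: acc = (20, 33) + (7, 30) = (21, 18)

7P = (21, 18)


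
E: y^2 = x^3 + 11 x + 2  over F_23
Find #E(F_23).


For each x in F_23, count y with y^2 = x^3 + 11 x + 2 mod 23:
  x = 0: RHS = 2, y in [5, 18]  -> 2 point(s)
  x = 2: RHS = 9, y in [3, 20]  -> 2 point(s)
  x = 3: RHS = 16, y in [4, 19]  -> 2 point(s)
  x = 4: RHS = 18, y in [8, 15]  -> 2 point(s)
  x = 6: RHS = 8, y in [10, 13]  -> 2 point(s)
  x = 7: RHS = 8, y in [10, 13]  -> 2 point(s)
  x = 8: RHS = 4, y in [2, 21]  -> 2 point(s)
  x = 9: RHS = 2, y in [5, 18]  -> 2 point(s)
  x = 10: RHS = 8, y in [10, 13]  -> 2 point(s)
  x = 14: RHS = 2, y in [5, 18]  -> 2 point(s)
  x = 15: RHS = 0, y in [0]  -> 1 point(s)
  x = 18: RHS = 6, y in [11, 12]  -> 2 point(s)
  x = 19: RHS = 9, y in [3, 20]  -> 2 point(s)
  x = 21: RHS = 18, y in [8, 15]  -> 2 point(s)
  x = 22: RHS = 13, y in [6, 17]  -> 2 point(s)
Affine points: 29. Add the point at infinity: total = 30.

#E(F_23) = 30
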